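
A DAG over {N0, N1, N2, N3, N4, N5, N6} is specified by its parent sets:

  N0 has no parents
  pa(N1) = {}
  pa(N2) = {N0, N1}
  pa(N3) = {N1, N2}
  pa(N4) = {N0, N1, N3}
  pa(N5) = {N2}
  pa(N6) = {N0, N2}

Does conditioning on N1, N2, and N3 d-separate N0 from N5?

Yes

We examine all 6 paths between N0 and N5:
  1. N0 → N6 ← N2 → N5 — N6:collider[blocks]; N2:fork[blocks] ⇒ blocked
  2. N0 → N2 → N5 — N2:chain[blocks] ⇒ blocked
  3. N0 → N4 ← N3 ← N2 → N5 — N4:collider[blocks]; N3:chain[blocks]; N2:fork[blocks] ⇒ blocked
  4. N0 → N4 ← N3 ← N1 → N2 → N5 — N4:collider[blocks]; N3:chain[blocks]; N1:fork[blocks]; N2:chain[blocks] ⇒ blocked
  5. N0 → N4 ← N1 → N2 → N5 — N4:collider[blocks]; N1:fork[blocks]; N2:chain[blocks] ⇒ blocked
  6. N0 → N4 ← N1 → N3 ← N2 → N5 — N4:collider[blocks]; N1:fork[blocks]; N3:collider[open]; N2:fork[blocks] ⇒ blocked
Since every path is blocked, d-separation holds.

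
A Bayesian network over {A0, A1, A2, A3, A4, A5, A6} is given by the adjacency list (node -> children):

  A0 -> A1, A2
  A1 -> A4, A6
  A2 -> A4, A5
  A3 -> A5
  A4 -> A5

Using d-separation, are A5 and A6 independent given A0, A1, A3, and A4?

Yes

Enumerating the 4 paths from A5 to A6 and testing each for blocking by {A0, A1, A3, A4}:
Path 1: A5 ← A4 ← A1 → A6
  A4 is a chain here and A4 is conditioned on, so the path is blocked at A4.
Path 2: A5 ← A4 ← A2 ← A0 → A1 → A6
  A4 is a chain here and A4 is conditioned on, so the path is blocked at A4.
Path 3: A5 ← A2 → A4 ← A1 → A6
  A1 is a fork here and A1 is conditioned on, so the path is blocked at A1.
Path 4: A5 ← A2 ← A0 → A1 → A6
  A0 is a fork here and A0 is conditioned on, so the path is blocked at A0.
All paths are blocked; A5 ⊥ A6 | {A0, A1, A3, A4} holds.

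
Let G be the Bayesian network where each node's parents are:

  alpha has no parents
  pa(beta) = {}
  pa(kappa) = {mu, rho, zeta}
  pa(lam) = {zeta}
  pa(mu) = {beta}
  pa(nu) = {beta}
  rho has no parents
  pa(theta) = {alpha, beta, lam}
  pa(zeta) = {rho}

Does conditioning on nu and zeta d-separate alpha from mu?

Yes

We examine all 3 paths between alpha and mu:
  1. alpha → theta ← beta → mu — theta:collider[blocks]; beta:fork[open] ⇒ blocked
  2. alpha → theta ← lam ← zeta ← rho → kappa ← mu — theta:collider[blocks]; lam:chain[open]; zeta:chain[blocks]; rho:fork[open]; kappa:collider[blocks] ⇒ blocked
  3. alpha → theta ← lam ← zeta → kappa ← mu — theta:collider[blocks]; lam:chain[open]; zeta:fork[blocks]; kappa:collider[blocks] ⇒ blocked
Every path is blocked, so alpha and mu are d-separated given {nu, zeta}.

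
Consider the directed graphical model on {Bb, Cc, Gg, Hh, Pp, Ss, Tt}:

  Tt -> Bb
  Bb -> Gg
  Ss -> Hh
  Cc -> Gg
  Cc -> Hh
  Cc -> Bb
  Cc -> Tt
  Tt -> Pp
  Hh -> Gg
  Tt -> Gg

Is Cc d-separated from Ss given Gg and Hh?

6 paths connect Cc and Ss; each must be blocked for d-separation to hold:
Path 1: Cc → Tt → Gg ← Hh ← Ss
  Hh is a chain here and Hh is conditioned on, so the path is blocked at Hh.
Path 2: Cc → Tt → Bb → Gg ← Hh ← Ss
  Hh is a chain here and Hh is conditioned on, so the path is blocked at Hh.
Path 3: Cc → Gg ← Hh ← Ss
  Hh is a chain here and Hh is conditioned on, so the path is blocked at Hh.
Path 4: Cc → Bb ← Tt → Gg ← Hh ← Ss
  Hh is a chain here and Hh is conditioned on, so the path is blocked at Hh.
Path 5: Cc → Bb → Gg ← Hh ← Ss
  Hh is a chain here and Hh is conditioned on, so the path is blocked at Hh.
Path 6: Cc → Hh ← Ss
  Hh is a collider and Hh is conditioned on, which opens it — no node blocks this path, so it is active.
At least one path is unblocked, so d-separation fails.

No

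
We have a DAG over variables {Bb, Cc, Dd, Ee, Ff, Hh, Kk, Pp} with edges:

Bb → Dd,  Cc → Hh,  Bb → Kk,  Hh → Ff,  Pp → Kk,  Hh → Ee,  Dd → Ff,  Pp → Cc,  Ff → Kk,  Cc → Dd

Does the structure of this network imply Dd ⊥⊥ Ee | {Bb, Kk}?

There are 6 undirected paths between Dd and Ee; checking each against the conditioning set {Bb, Kk}:
Path 1: Dd → Ff ← Hh → Ee
  Ff is a collider and its descendant Kk is conditioned on, which opens it; Hh is a fork and Hh is not conditioned on — no node blocks this path, so it is active.
Path 2: Dd → Ff → Kk ← Pp → Cc → Hh → Ee
  Ff is a chain and Ff is not conditioned on; Kk is a collider and Kk is conditioned on, which opens it; Pp is a fork and Pp is not conditioned on; Cc is a chain and Cc is not conditioned on; Hh is a chain and Hh is not conditioned on — no node blocks this path, so it is active.
Path 3: Dd ← Bb → Kk ← Ff ← Hh → Ee
  Bb is a fork here and Bb is conditioned on, so the path is blocked at Bb.
Path 4: Dd ← Bb → Kk ← Pp → Cc → Hh → Ee
  Bb is a fork here and Bb is conditioned on, so the path is blocked at Bb.
Path 5: Dd ← Cc → Hh → Ee
  Cc is a fork and Cc is not conditioned on; Hh is a chain and Hh is not conditioned on — no node blocks this path, so it is active.
Path 6: Dd ← Cc ← Pp → Kk ← Ff ← Hh → Ee
  Cc is a chain and Cc is not conditioned on; Pp is a fork and Pp is not conditioned on; Kk is a collider and Kk is conditioned on, which opens it; Ff is a chain and Ff is not conditioned on; Hh is a fork and Hh is not conditioned on — no node blocks this path, so it is active.
Since the path Dd → Ff ← Hh → Ee is active, Dd and Ee are not d-separated given {Bb, Kk}.

No — Dd and Ee are not d-separated given {Bb, Kk}.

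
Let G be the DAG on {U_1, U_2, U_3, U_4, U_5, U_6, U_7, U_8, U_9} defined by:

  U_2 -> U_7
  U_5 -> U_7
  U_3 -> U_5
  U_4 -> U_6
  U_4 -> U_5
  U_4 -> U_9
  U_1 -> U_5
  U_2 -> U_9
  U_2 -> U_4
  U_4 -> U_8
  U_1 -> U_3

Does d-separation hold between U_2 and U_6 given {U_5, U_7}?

There are 3 undirected paths between U_2 and U_6; checking each against the conditioning set {U_5, U_7}:
  1. U_2 → U_4 → U_6 — U_4:chain[open] ⇒ active
  2. U_2 → U_7 ← U_5 ← U_4 → U_6 — U_7:collider[open]; U_5:chain[blocks]; U_4:fork[open] ⇒ blocked
  3. U_2 → U_9 ← U_4 → U_6 — U_9:collider[blocks]; U_4:fork[open] ⇒ blocked
At least one path is unblocked, so d-separation fails.

No — U_2 and U_6 are not d-separated given {U_5, U_7}.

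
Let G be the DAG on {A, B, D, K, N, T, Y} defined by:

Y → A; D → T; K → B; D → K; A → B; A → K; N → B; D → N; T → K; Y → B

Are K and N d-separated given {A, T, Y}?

There are 5 undirected paths between K and N; checking each against the conditioning set {A, T, Y}:
Path 1: K ← T ← D → N
  T is a chain here and T is conditioned on, so the path is blocked at T.
Path 2: K ← A ← Y → B ← N
  A is a chain here and A is conditioned on, so the path is blocked at A.
Path 3: K ← A → B ← N
  A is a fork here and A is conditioned on, so the path is blocked at A.
Path 4: K → B ← N
  B is a collider here and neither B nor any of its descendants is conditioned on, so the collider stays closed — the path is blocked at B.
Path 5: K ← D → N
  D is a fork and D is not conditioned on — no node blocks this path, so it is active.
Since the path K ← D → N is active, K and N are not d-separated given {A, T, Y}.

No — K and N are not d-separated given {A, T, Y}.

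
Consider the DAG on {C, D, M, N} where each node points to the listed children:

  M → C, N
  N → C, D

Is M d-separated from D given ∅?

2 paths connect M and D; each must be blocked for d-separation to hold:
  1. M → N → D — N:chain[open] ⇒ active
  2. M → C ← N → D — C:collider[blocks]; N:fork[open] ⇒ blocked
Because an active path exists, M and D are not d-separated.

No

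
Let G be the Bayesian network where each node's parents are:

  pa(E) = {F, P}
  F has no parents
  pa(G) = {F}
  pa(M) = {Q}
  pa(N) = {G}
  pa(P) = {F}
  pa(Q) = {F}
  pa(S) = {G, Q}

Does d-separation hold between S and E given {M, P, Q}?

No — S and E are not d-separated given {M, P, Q}.

We examine all 4 paths between S and E:
Path 1: S ← Q ← F → P → E
  Q is a chain here and Q is conditioned on, so the path is blocked at Q.
Path 2: S ← Q ← F → E
  Q is a chain here and Q is conditioned on, so the path is blocked at Q.
Path 3: S ← G ← F → P → E
  P is a chain here and P is conditioned on, so the path is blocked at P.
Path 4: S ← G ← F → E
  G is a chain and G is not conditioned on; F is a fork and F is not conditioned on — no node blocks this path, so it is active.
Because an active path exists, S and E are not d-separated.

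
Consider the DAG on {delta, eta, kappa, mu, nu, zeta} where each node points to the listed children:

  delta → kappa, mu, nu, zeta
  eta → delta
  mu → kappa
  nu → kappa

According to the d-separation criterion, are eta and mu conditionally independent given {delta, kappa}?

Yes

There are 3 undirected paths between eta and mu; checking each against the conditioning set {delta, kappa}:
Path 1: eta → delta → nu → kappa ← mu
  delta is a chain here and delta is conditioned on, so the path is blocked at delta.
Path 2: eta → delta → kappa ← mu
  delta is a chain here and delta is conditioned on, so the path is blocked at delta.
Path 3: eta → delta → mu
  delta is a chain here and delta is conditioned on, so the path is blocked at delta.
Every path is blocked, so eta and mu are d-separated given {delta, kappa}.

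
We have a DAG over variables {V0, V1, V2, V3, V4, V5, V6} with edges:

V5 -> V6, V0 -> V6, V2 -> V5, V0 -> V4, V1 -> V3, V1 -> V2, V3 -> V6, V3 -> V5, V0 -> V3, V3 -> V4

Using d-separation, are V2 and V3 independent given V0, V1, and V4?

We examine all 5 paths between V2 and V3:
Path 1: V2 ← V1 → V3
  V1 is a fork here and V1 is conditioned on, so the path is blocked at V1.
Path 2: V2 → V5 → V6 ← V3
  V6 is a collider here and neither V6 nor any of its descendants is conditioned on, so the collider stays closed — the path is blocked at V6.
Path 3: V2 → V5 → V6 ← V0 → V3
  V6 is a collider here and neither V6 nor any of its descendants is conditioned on, so the collider stays closed — the path is blocked at V6.
Path 4: V2 → V5 → V6 ← V0 → V4 ← V3
  V6 is a collider here and neither V6 nor any of its descendants is conditioned on, so the collider stays closed — the path is blocked at V6.
Path 5: V2 → V5 ← V3
  V5 is a collider here and neither V5 nor any of its descendants is conditioned on, so the collider stays closed — the path is blocked at V5.
Since every path is blocked, d-separation holds.

Yes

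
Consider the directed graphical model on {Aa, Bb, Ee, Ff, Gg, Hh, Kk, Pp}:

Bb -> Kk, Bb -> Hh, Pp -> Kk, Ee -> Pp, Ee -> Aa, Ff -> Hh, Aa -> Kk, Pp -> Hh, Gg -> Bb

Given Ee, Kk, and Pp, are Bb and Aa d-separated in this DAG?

We examine all 4 paths between Bb and Aa:
Path 1: Bb → Kk ← Pp ← Ee → Aa
  Pp is a chain here and Pp is conditioned on, so the path is blocked at Pp.
Path 2: Bb → Kk ← Aa
  Kk is a collider and Kk is conditioned on, which opens it — no node blocks this path, so it is active.
Path 3: Bb → Hh ← Pp ← Ee → Aa
  Hh is a collider here and neither Hh nor any of its descendants is conditioned on, so the collider stays closed — the path is blocked at Hh.
Path 4: Bb → Hh ← Pp → Kk ← Aa
  Hh is a collider here and neither Hh nor any of its descendants is conditioned on, so the collider stays closed — the path is blocked at Hh.
Since the path Bb → Kk ← Aa is active, Bb and Aa are not d-separated given {Ee, Kk, Pp}.

No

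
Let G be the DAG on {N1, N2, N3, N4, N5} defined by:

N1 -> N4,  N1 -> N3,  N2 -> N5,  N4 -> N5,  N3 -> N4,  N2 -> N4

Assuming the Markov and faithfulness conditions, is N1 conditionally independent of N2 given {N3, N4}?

No

4 paths connect N1 and N2; each must be blocked for d-separation to hold:
  1. N1 → N3 → N4 ← N2 — N3:chain[blocks]; N4:collider[open] ⇒ blocked
  2. N1 → N3 → N4 → N5 ← N2 — N3:chain[blocks]; N4:chain[blocks]; N5:collider[blocks] ⇒ blocked
  3. N1 → N4 ← N2 — N4:collider[open] ⇒ active
  4. N1 → N4 → N5 ← N2 — N4:chain[blocks]; N5:collider[blocks] ⇒ blocked
Since the path N1 → N4 ← N2 is active, N1 and N2 are not d-separated given {N3, N4}.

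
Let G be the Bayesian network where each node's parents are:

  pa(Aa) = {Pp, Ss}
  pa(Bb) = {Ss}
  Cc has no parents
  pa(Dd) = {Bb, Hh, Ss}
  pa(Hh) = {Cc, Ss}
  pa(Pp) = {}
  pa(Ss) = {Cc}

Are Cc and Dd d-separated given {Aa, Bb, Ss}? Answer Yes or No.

We examine all 6 paths between Cc and Dd:
Path 1: Cc → Hh → Dd
  Hh is a chain and Hh is not conditioned on — no node blocks this path, so it is active.
Path 2: Cc → Hh ← Ss → Bb → Dd
  Hh is a collider here and neither Hh nor any of its descendants is conditioned on, so the collider stays closed — the path is blocked at Hh.
Path 3: Cc → Hh ← Ss → Dd
  Hh is a collider here and neither Hh nor any of its descendants is conditioned on, so the collider stays closed — the path is blocked at Hh.
Path 4: Cc → Ss → Bb → Dd
  Ss is a chain here and Ss is conditioned on, so the path is blocked at Ss.
Path 5: Cc → Ss → Hh → Dd
  Ss is a chain here and Ss is conditioned on, so the path is blocked at Ss.
Path 6: Cc → Ss → Dd
  Ss is a chain here and Ss is conditioned on, so the path is blocked at Ss.
Since the path Cc → Hh → Dd is active, Cc and Dd are not d-separated given {Aa, Bb, Ss}.

No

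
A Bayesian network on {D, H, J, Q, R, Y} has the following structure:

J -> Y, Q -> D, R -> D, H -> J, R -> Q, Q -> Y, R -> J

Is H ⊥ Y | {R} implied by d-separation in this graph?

Enumerating the 3 paths from H to Y and testing each for blocking by {R}:
Path 1: H → J → Y
  J is a chain and J is not conditioned on — no node blocks this path, so it is active.
Path 2: H → J ← R → D ← Q → Y
  J is a collider here and neither J nor any of its descendants is conditioned on, so the collider stays closed — the path is blocked at J.
Path 3: H → J ← R → Q → Y
  J is a collider here and neither J nor any of its descendants is conditioned on, so the collider stays closed — the path is blocked at J.
At least one path is unblocked, so d-separation fails.

No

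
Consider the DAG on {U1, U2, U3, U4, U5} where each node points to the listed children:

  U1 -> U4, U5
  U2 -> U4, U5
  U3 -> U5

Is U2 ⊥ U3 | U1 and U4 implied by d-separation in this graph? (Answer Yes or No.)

There are 2 undirected paths between U2 and U3; checking each against the conditioning set {U1, U4}:
  1. U2 → U4 ← U1 → U5 ← U3 — U4:collider[open]; U1:fork[blocks]; U5:collider[blocks] ⇒ blocked
  2. U2 → U5 ← U3 — U5:collider[blocks] ⇒ blocked
All paths are blocked; U2 ⊥ U3 | {U1, U4} holds.

Yes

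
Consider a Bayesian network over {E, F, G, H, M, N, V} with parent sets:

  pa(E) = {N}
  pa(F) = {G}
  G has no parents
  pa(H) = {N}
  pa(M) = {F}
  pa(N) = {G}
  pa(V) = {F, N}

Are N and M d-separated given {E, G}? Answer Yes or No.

2 paths connect N and M; each must be blocked for d-separation to hold:
Path 1: N → V ← F → M
  V is a collider here and neither V nor any of its descendants is conditioned on, so the collider stays closed — the path is blocked at V.
Path 2: N ← G → F → M
  G is a fork here and G is conditioned on, so the path is blocked at G.
Every path is blocked, so N and M are d-separated given {E, G}.

Yes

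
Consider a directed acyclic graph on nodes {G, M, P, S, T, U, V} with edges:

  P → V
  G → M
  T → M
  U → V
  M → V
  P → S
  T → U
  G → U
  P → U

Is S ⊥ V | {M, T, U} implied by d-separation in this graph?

There are 4 undirected paths between S and V; checking each against the conditioning set {M, T, U}:
Path 1: S ← P → U ← G → M → V
  M is a chain here and M is conditioned on, so the path is blocked at M.
Path 2: S ← P → U ← T → M → V
  T is a fork here and T is conditioned on, so the path is blocked at T.
Path 3: S ← P → U → V
  U is a chain here and U is conditioned on, so the path is blocked at U.
Path 4: S ← P → V
  P is a fork and P is not conditioned on — no node blocks this path, so it is active.
Since the path S ← P → V is active, S and V are not d-separated given {M, T, U}.

No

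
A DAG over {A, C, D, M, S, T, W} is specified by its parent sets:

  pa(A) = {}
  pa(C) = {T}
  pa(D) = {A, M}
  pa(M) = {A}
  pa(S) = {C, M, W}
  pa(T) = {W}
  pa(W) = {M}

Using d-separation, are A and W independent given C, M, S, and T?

Yes

There are 6 undirected paths between A and W; checking each against the conditioning set {C, M, S, T}:
Path 1: A → M → S ← W
  M is a chain here and M is conditioned on, so the path is blocked at M.
Path 2: A → M → S ← C ← T ← W
  M is a chain here and M is conditioned on, so the path is blocked at M.
Path 3: A → M → W
  M is a chain here and M is conditioned on, so the path is blocked at M.
Path 4: A → D ← M → S ← W
  D is a collider here and neither D nor any of its descendants is conditioned on, so the collider stays closed — the path is blocked at D.
Path 5: A → D ← M → S ← C ← T ← W
  D is a collider here and neither D nor any of its descendants is conditioned on, so the collider stays closed — the path is blocked at D.
Path 6: A → D ← M → W
  D is a collider here and neither D nor any of its descendants is conditioned on, so the collider stays closed — the path is blocked at D.
Since every path is blocked, d-separation holds.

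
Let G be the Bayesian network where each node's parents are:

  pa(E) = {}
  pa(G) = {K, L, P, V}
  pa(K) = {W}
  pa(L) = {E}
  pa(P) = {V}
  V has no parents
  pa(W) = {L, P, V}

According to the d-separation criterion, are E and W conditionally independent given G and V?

We examine all 6 paths between E and W:
Path 1: E → L → G ← P ← V → W
  V is a fork here and V is conditioned on, so the path is blocked at V.
Path 2: E → L → G ← P → W
  L is a chain and L is not conditioned on; G is a collider and G is conditioned on, which opens it; P is a fork and P is not conditioned on — no node blocks this path, so it is active.
Path 3: E → L → G ← K ← W
  L is a chain and L is not conditioned on; G is a collider and G is conditioned on, which opens it; K is a chain and K is not conditioned on — no node blocks this path, so it is active.
Path 4: E → L → G ← V → P → W
  V is a fork here and V is conditioned on, so the path is blocked at V.
Path 5: E → L → G ← V → W
  V is a fork here and V is conditioned on, so the path is blocked at V.
Path 6: E → L → W
  L is a chain and L is not conditioned on — no node blocks this path, so it is active.
At least one path is unblocked, so d-separation fails.

No — E and W are not d-separated given {G, V}.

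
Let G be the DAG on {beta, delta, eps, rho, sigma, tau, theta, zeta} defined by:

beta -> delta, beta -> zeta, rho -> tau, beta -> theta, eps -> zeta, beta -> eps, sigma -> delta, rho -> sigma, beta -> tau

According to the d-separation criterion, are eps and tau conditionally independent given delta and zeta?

No

Enumerating the 4 paths from eps to tau and testing each for blocking by {delta, zeta}:
Path 1: eps ← beta → tau
  beta is a fork and beta is not conditioned on — no node blocks this path, so it is active.
Path 2: eps ← beta → delta ← sigma ← rho → tau
  beta is a fork and beta is not conditioned on; delta is a collider and delta is conditioned on, which opens it; sigma is a chain and sigma is not conditioned on; rho is a fork and rho is not conditioned on — no node blocks this path, so it is active.
Path 3: eps → zeta ← beta → tau
  zeta is a collider and zeta is conditioned on, which opens it; beta is a fork and beta is not conditioned on — no node blocks this path, so it is active.
Path 4: eps → zeta ← beta → delta ← sigma ← rho → tau
  zeta is a collider and zeta is conditioned on, which opens it; beta is a fork and beta is not conditioned on; delta is a collider and delta is conditioned on, which opens it; sigma is a chain and sigma is not conditioned on; rho is a fork and rho is not conditioned on — no node blocks this path, so it is active.
Because an active path exists, eps and tau are not d-separated.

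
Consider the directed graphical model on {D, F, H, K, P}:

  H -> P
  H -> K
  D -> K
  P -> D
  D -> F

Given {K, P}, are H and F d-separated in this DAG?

Enumerating the 2 paths from H to F and testing each for blocking by {K, P}:
Path 1: H → P → D → F
  P is a chain here and P is conditioned on, so the path is blocked at P.
Path 2: H → K ← D → F
  K is a collider and K is conditioned on, which opens it; D is a fork and D is not conditioned on — no node blocks this path, so it is active.
Because an active path exists, H and F are not d-separated.

No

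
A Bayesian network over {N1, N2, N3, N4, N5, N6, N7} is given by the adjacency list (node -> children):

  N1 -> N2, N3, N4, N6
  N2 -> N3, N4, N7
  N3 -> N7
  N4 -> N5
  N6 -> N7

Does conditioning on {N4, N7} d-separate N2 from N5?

Yes — N2 and N5 are d-separated given {N4, N7}.

We examine all 6 paths between N2 and N5:
Path 1: N2 → N3 → N7 ← N6 ← N1 → N4 → N5
  N4 is a chain here and N4 is conditioned on, so the path is blocked at N4.
Path 2: N2 → N3 ← N1 → N4 → N5
  N4 is a chain here and N4 is conditioned on, so the path is blocked at N4.
Path 3: N2 → N4 → N5
  N4 is a chain here and N4 is conditioned on, so the path is blocked at N4.
Path 4: N2 → N7 ← N3 ← N1 → N4 → N5
  N4 is a chain here and N4 is conditioned on, so the path is blocked at N4.
Path 5: N2 → N7 ← N6 ← N1 → N4 → N5
  N4 is a chain here and N4 is conditioned on, so the path is blocked at N4.
Path 6: N2 ← N1 → N4 → N5
  N4 is a chain here and N4 is conditioned on, so the path is blocked at N4.
Since every path is blocked, d-separation holds.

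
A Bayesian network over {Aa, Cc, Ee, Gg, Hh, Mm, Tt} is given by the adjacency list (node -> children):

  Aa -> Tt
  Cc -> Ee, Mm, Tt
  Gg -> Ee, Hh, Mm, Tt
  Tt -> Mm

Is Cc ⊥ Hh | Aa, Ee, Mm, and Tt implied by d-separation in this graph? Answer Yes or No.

No

We examine all 5 paths between Cc and Hh:
Path 1: Cc → Tt ← Gg → Hh
  Tt is a collider and Tt is conditioned on, which opens it; Gg is a fork and Gg is not conditioned on — no node blocks this path, so it is active.
Path 2: Cc → Tt → Mm ← Gg → Hh
  Tt is a chain here and Tt is conditioned on, so the path is blocked at Tt.
Path 3: Cc → Mm ← Gg → Hh
  Mm is a collider and Mm is conditioned on, which opens it; Gg is a fork and Gg is not conditioned on — no node blocks this path, so it is active.
Path 4: Cc → Mm ← Tt ← Gg → Hh
  Tt is a chain here and Tt is conditioned on, so the path is blocked at Tt.
Path 5: Cc → Ee ← Gg → Hh
  Ee is a collider and Ee is conditioned on, which opens it; Gg is a fork and Gg is not conditioned on — no node blocks this path, so it is active.
Because an active path exists, Cc and Hh are not d-separated.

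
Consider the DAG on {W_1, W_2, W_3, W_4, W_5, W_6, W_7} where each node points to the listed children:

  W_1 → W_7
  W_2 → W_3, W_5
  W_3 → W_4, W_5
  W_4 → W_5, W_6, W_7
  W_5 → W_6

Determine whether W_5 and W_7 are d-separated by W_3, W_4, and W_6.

There are 4 undirected paths between W_5 and W_7; checking each against the conditioning set {W_3, W_4, W_6}:
  1. W_5 ← W_4 → W_7 — W_4:fork[blocks] ⇒ blocked
  2. W_5 ← W_2 → W_3 → W_4 → W_7 — W_2:fork[open]; W_3:chain[blocks]; W_4:chain[blocks] ⇒ blocked
  3. W_5 ← W_3 → W_4 → W_7 — W_3:fork[blocks]; W_4:chain[blocks] ⇒ blocked
  4. W_5 → W_6 ← W_4 → W_7 — W_6:collider[open]; W_4:fork[blocks] ⇒ blocked
All paths are blocked; W_5 ⊥ W_7 | {W_3, W_4, W_6} holds.

Yes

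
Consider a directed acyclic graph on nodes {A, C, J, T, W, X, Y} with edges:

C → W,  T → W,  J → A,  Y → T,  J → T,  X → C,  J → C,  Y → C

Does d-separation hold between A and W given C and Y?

No — A and W are not d-separated given {C, Y}.

We examine all 4 paths between A and W:
Path 1: A ← J → C → W
  C is a chain here and C is conditioned on, so the path is blocked at C.
Path 2: A ← J → C ← Y → T → W
  Y is a fork here and Y is conditioned on, so the path is blocked at Y.
Path 3: A ← J → T → W
  J is a fork and J is not conditioned on; T is a chain and T is not conditioned on — no node blocks this path, so it is active.
Path 4: A ← J → T ← Y → C → W
  T is a collider here and neither T nor any of its descendants is conditioned on, so the collider stays closed — the path is blocked at T.
Since the path A ← J → T → W is active, A and W are not d-separated given {C, Y}.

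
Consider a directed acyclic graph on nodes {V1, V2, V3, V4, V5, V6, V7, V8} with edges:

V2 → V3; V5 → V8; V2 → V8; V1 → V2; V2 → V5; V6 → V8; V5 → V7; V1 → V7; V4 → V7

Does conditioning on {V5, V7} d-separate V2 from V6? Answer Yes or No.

We examine all 3 paths between V2 and V6:
Path 1: V2 → V8 ← V6
  V8 is a collider here and neither V8 nor any of its descendants is conditioned on, so the collider stays closed — the path is blocked at V8.
Path 2: V2 ← V1 → V7 ← V5 → V8 ← V6
  V5 is a fork here and V5 is conditioned on, so the path is blocked at V5.
Path 3: V2 → V5 → V8 ← V6
  V5 is a chain here and V5 is conditioned on, so the path is blocked at V5.
All paths are blocked; V2 ⊥ V6 | {V5, V7} holds.

Yes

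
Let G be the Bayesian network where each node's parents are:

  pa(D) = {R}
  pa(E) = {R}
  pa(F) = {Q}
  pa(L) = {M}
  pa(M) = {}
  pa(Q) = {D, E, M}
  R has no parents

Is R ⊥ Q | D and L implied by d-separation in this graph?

No

Enumerating the 2 paths from R to Q and testing each for blocking by {D, L}:
Path 1: R → D → Q
  D is a chain here and D is conditioned on, so the path is blocked at D.
Path 2: R → E → Q
  E is a chain and E is not conditioned on — no node blocks this path, so it is active.
At least one path is unblocked, so d-separation fails.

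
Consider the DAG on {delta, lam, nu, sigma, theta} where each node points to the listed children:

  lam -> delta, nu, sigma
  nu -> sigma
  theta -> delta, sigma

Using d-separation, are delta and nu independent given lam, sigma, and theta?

We examine all 4 paths between delta and nu:
  1. delta ← theta → sigma ← nu — theta:fork[blocks]; sigma:collider[open] ⇒ blocked
  2. delta ← theta → sigma ← lam → nu — theta:fork[blocks]; sigma:collider[open]; lam:fork[blocks] ⇒ blocked
  3. delta ← lam → sigma ← nu — lam:fork[blocks]; sigma:collider[open] ⇒ blocked
  4. delta ← lam → nu — lam:fork[blocks] ⇒ blocked
All paths are blocked; delta ⊥ nu | {lam, sigma, theta} holds.

Yes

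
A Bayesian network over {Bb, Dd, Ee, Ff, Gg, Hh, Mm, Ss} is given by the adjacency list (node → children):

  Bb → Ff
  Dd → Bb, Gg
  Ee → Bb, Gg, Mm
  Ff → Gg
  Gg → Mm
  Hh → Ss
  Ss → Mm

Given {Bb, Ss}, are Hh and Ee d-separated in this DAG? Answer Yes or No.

Yes — Hh and Ee are d-separated given {Bb, Ss}.

There are 4 undirected paths between Hh and Ee; checking each against the conditioning set {Bb, Ss}:
  1. Hh → Ss → Mm ← Ee — Ss:chain[blocks]; Mm:collider[blocks] ⇒ blocked
  2. Hh → Ss → Mm ← Gg ← Dd → Bb ← Ee — Ss:chain[blocks]; Mm:collider[blocks]; Gg:chain[open]; Dd:fork[open]; Bb:collider[open] ⇒ blocked
  3. Hh → Ss → Mm ← Gg ← Ee — Ss:chain[blocks]; Mm:collider[blocks]; Gg:chain[open] ⇒ blocked
  4. Hh → Ss → Mm ← Gg ← Ff ← Bb ← Ee — Ss:chain[blocks]; Mm:collider[blocks]; Gg:chain[open]; Ff:chain[open]; Bb:chain[blocks] ⇒ blocked
All paths are blocked; Hh ⊥ Ee | {Bb, Ss} holds.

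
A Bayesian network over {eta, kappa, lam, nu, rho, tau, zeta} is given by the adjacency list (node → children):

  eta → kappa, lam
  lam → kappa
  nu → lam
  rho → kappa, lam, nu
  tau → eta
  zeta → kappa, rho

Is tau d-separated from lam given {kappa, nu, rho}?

No — tau and lam are not d-separated given {kappa, nu, rho}.

There are 6 undirected paths between tau and lam; checking each against the conditioning set {kappa, nu, rho}:
  1. tau → eta → lam — eta:chain[open] ⇒ active
  2. tau → eta → kappa ← zeta → rho → lam — eta:chain[open]; kappa:collider[open]; zeta:fork[open]; rho:chain[blocks] ⇒ blocked
  3. tau → eta → kappa ← zeta → rho → nu → lam — eta:chain[open]; kappa:collider[open]; zeta:fork[open]; rho:chain[blocks]; nu:chain[blocks] ⇒ blocked
  4. tau → eta → kappa ← lam — eta:chain[open]; kappa:collider[open] ⇒ active
  5. tau → eta → kappa ← rho → lam — eta:chain[open]; kappa:collider[open]; rho:fork[blocks] ⇒ blocked
  6. tau → eta → kappa ← rho → nu → lam — eta:chain[open]; kappa:collider[open]; rho:fork[blocks]; nu:chain[blocks] ⇒ blocked
Because an active path exists, tau and lam are not d-separated.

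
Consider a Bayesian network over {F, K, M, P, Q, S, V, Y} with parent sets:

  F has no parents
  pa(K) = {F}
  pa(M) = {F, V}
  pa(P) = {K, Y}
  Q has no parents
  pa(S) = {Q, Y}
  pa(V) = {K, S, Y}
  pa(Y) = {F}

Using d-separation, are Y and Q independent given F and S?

No

6 paths connect Y and Q; each must be blocked for d-separation to hold:
Path 1: Y → S ← Q
  S is a collider and S is conditioned on, which opens it — no node blocks this path, so it is active.
Path 2: Y ← F → M ← V ← S ← Q
  F is a fork here and F is conditioned on, so the path is blocked at F.
Path 3: Y ← F → K → V ← S ← Q
  F is a fork here and F is conditioned on, so the path is blocked at F.
Path 4: Y → P ← K ← F → M ← V ← S ← Q
  P is a collider here and neither P nor any of its descendants is conditioned on, so the collider stays closed — the path is blocked at P.
Path 5: Y → P ← K → V ← S ← Q
  P is a collider here and neither P nor any of its descendants is conditioned on, so the collider stays closed — the path is blocked at P.
Path 6: Y → V ← S ← Q
  V is a collider here and neither V nor any of its descendants is conditioned on, so the collider stays closed — the path is blocked at V.
Because an active path exists, Y and Q are not d-separated.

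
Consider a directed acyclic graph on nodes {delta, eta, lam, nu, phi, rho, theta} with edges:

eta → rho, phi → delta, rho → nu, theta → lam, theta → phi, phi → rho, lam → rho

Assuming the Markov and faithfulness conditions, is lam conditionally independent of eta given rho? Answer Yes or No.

No

We examine all 2 paths between lam and eta:
Path 1: lam ← theta → phi → rho ← eta
  theta is a fork and theta is not conditioned on; phi is a chain and phi is not conditioned on; rho is a collider and rho is conditioned on, which opens it — no node blocks this path, so it is active.
Path 2: lam → rho ← eta
  rho is a collider and rho is conditioned on, which opens it — no node blocks this path, so it is active.
At least one path is unblocked, so d-separation fails.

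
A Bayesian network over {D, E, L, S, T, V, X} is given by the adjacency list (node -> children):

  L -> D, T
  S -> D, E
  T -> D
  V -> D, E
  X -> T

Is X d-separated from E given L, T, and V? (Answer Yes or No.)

Enumerating the 4 paths from X to E and testing each for blocking by {L, T, V}:
Path 1: X → T ← L → D ← S → E
  L is a fork here and L is conditioned on, so the path is blocked at L.
Path 2: X → T ← L → D ← V → E
  L is a fork here and L is conditioned on, so the path is blocked at L.
Path 3: X → T → D ← S → E
  T is a chain here and T is conditioned on, so the path is blocked at T.
Path 4: X → T → D ← V → E
  T is a chain here and T is conditioned on, so the path is blocked at T.
Since every path is blocked, d-separation holds.

Yes — X and E are d-separated given {L, T, V}.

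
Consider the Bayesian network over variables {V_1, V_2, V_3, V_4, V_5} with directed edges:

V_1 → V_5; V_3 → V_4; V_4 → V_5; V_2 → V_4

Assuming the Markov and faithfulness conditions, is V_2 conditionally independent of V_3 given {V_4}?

No

Only one path connects V_2 and V_3:
  1. V_2 → V_4 ← V_3 — V_4:collider[open] ⇒ active
Since the path V_2 → V_4 ← V_3 is active, V_2 and V_3 are not d-separated given {V_4}.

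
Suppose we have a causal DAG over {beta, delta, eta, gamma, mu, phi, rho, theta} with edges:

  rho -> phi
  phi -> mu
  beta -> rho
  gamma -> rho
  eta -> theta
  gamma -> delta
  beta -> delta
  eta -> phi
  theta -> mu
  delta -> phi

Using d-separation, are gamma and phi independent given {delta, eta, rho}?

Yes — gamma and phi are d-separated given {delta, eta, rho}.

We examine all 4 paths between gamma and phi:
  1. gamma → rho → phi — rho:chain[blocks] ⇒ blocked
  2. gamma → rho ← beta → delta → phi — rho:collider[open]; beta:fork[open]; delta:chain[blocks] ⇒ blocked
  3. gamma → delta → phi — delta:chain[blocks] ⇒ blocked
  4. gamma → delta ← beta → rho → phi — delta:collider[open]; beta:fork[open]; rho:chain[blocks] ⇒ blocked
Since every path is blocked, d-separation holds.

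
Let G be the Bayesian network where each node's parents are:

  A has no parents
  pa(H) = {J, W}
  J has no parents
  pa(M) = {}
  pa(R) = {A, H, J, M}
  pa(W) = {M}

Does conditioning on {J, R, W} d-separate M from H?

We examine all 3 paths between M and H:
Path 1: M → R ← H
  R is a collider and R is conditioned on, which opens it — no node blocks this path, so it is active.
Path 2: M → R ← J → H
  J is a fork here and J is conditioned on, so the path is blocked at J.
Path 3: M → W → H
  W is a chain here and W is conditioned on, so the path is blocked at W.
Since the path M → R ← H is active, M and H are not d-separated given {J, R, W}.

No — M and H are not d-separated given {J, R, W}.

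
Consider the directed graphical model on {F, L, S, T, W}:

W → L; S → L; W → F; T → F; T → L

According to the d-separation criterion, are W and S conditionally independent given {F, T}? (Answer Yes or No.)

Yes — W and S are d-separated given {F, T}.

There are 2 undirected paths between W and S; checking each against the conditioning set {F, T}:
  1. W → F ← T → L ← S — F:collider[open]; T:fork[blocks]; L:collider[blocks] ⇒ blocked
  2. W → L ← S — L:collider[blocks] ⇒ blocked
All paths are blocked; W ⊥ S | {F, T} holds.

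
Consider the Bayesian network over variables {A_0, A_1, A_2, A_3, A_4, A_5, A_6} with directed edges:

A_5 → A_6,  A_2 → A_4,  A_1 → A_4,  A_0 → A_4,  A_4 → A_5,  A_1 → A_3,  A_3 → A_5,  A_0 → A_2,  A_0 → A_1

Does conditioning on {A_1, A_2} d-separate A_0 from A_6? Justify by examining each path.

No — A_0 and A_6 are not d-separated given {A_1, A_2}.

Enumerating the 6 paths from A_0 to A_6 and testing each for blocking by {A_1, A_2}:
Path 1: A_0 → A_1 → A_3 → A_5 → A_6
  A_1 is a chain here and A_1 is conditioned on, so the path is blocked at A_1.
Path 2: A_0 → A_1 → A_4 → A_5 → A_6
  A_1 is a chain here and A_1 is conditioned on, so the path is blocked at A_1.
Path 3: A_0 → A_2 → A_4 ← A_1 → A_3 → A_5 → A_6
  A_2 is a chain here and A_2 is conditioned on, so the path is blocked at A_2.
Path 4: A_0 → A_2 → A_4 → A_5 → A_6
  A_2 is a chain here and A_2 is conditioned on, so the path is blocked at A_2.
Path 5: A_0 → A_4 ← A_1 → A_3 → A_5 → A_6
  A_4 is a collider here and neither A_4 nor any of its descendants is conditioned on, so the collider stays closed — the path is blocked at A_4.
Path 6: A_0 → A_4 → A_5 → A_6
  A_4 is a chain and A_4 is not conditioned on; A_5 is a chain and A_5 is not conditioned on — no node blocks this path, so it is active.
At least one path is unblocked, so d-separation fails.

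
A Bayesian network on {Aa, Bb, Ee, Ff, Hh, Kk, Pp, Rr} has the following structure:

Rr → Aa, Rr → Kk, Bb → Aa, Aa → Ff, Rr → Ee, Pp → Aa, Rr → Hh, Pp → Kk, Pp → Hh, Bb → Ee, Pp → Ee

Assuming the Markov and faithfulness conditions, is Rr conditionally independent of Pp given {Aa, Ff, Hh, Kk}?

No

Enumerating the 6 paths from Rr to Pp and testing each for blocking by {Aa, Ff, Hh, Kk}:
Path 1: Rr → Kk ← Pp
  Kk is a collider and Kk is conditioned on, which opens it — no node blocks this path, so it is active.
Path 2: Rr → Ee ← Pp
  Ee is a collider here and neither Ee nor any of its descendants is conditioned on, so the collider stays closed — the path is blocked at Ee.
Path 3: Rr → Ee ← Bb → Aa ← Pp
  Ee is a collider here and neither Ee nor any of its descendants is conditioned on, so the collider stays closed — the path is blocked at Ee.
Path 4: Rr → Aa ← Pp
  Aa is a collider and Aa is conditioned on, which opens it — no node blocks this path, so it is active.
Path 5: Rr → Aa ← Bb → Ee ← Pp
  Ee is a collider here and neither Ee nor any of its descendants is conditioned on, so the collider stays closed — the path is blocked at Ee.
Path 6: Rr → Hh ← Pp
  Hh is a collider and Hh is conditioned on, which opens it — no node blocks this path, so it is active.
At least one path is unblocked, so d-separation fails.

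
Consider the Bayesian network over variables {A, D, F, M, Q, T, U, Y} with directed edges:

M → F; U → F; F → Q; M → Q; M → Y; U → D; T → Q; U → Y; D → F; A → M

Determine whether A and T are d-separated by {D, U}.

Yes

4 paths connect A and T; each must be blocked for d-separation to hold:
Path 1: A → M → Q ← T
  Q is a collider here and neither Q nor any of its descendants is conditioned on, so the collider stays closed — the path is blocked at Q.
Path 2: A → M → Y ← U → D → F → Q ← T
  Y is a collider here and neither Y nor any of its descendants is conditioned on, so the collider stays closed — the path is blocked at Y.
Path 3: A → M → Y ← U → F → Q ← T
  Y is a collider here and neither Y nor any of its descendants is conditioned on, so the collider stays closed — the path is blocked at Y.
Path 4: A → M → F → Q ← T
  Q is a collider here and neither Q nor any of its descendants is conditioned on, so the collider stays closed — the path is blocked at Q.
Since every path is blocked, d-separation holds.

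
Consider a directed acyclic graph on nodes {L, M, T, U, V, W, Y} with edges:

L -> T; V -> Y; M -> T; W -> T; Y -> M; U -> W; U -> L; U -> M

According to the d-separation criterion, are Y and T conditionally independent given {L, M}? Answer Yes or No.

No — Y and T are not d-separated given {L, M}.

We examine all 3 paths between Y and T:
  1. Y → M ← U → L → T — M:collider[open]; U:fork[open]; L:chain[blocks] ⇒ blocked
  2. Y → M ← U → W → T — M:collider[open]; U:fork[open]; W:chain[open] ⇒ active
  3. Y → M → T — M:chain[blocks] ⇒ blocked
Since the path Y → M ← U → W → T is active, Y and T are not d-separated given {L, M}.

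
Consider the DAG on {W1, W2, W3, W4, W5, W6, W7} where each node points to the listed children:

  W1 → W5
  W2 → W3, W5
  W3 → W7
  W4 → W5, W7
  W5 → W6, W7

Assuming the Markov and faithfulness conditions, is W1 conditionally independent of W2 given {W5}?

No — W1 and W2 are not d-separated given {W5}.

3 paths connect W1 and W2; each must be blocked for d-separation to hold:
Path 1: W1 → W5 ← W4 → W7 ← W3 ← W2
  W7 is a collider here and neither W7 nor any of its descendants is conditioned on, so the collider stays closed — the path is blocked at W7.
Path 2: W1 → W5 → W7 ← W3 ← W2
  W5 is a chain here and W5 is conditioned on, so the path is blocked at W5.
Path 3: W1 → W5 ← W2
  W5 is a collider and W5 is conditioned on, which opens it — no node blocks this path, so it is active.
Because an active path exists, W1 and W2 are not d-separated.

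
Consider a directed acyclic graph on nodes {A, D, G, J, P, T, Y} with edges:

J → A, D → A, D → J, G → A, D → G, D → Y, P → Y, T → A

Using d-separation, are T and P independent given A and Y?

No

We examine all 3 paths between T and P:
  1. T → A ← G ← D → Y ← P — A:collider[open]; G:chain[open]; D:fork[open]; Y:collider[open] ⇒ active
  2. T → A ← D → Y ← P — A:collider[open]; D:fork[open]; Y:collider[open] ⇒ active
  3. T → A ← J ← D → Y ← P — A:collider[open]; J:chain[open]; D:fork[open]; Y:collider[open] ⇒ active
At least one path is unblocked, so d-separation fails.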